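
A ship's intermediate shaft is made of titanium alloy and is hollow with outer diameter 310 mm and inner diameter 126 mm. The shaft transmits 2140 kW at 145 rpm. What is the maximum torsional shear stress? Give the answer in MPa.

24.8 MPa

ω = 2π·145/60 = 15.18 rad/s, so T = P/ω = 2140×10³ / 15.18 = 140900 N·m.
J = π(d_o⁴ − d_i⁴)/32 = π(0.310⁴ − 0.126⁴)/32 = 8.819×10^-4 m⁴.
τ_max = T·r/J = 140900 × 0.155 / 8.819×10^-4 = 2.477×10^7 Pa.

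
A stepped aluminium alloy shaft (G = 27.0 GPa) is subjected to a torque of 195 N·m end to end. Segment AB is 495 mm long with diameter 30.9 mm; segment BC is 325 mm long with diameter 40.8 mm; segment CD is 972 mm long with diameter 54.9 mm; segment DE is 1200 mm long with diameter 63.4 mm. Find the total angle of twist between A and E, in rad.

0.0619 rad

J_AB = π(0.0309)⁴/32 = 8.95×10^-8 m⁴; J_BC = π(0.0408)⁴/32 = 2.72×10^-7 m⁴; J_CD = π(0.0549)⁴/32 = 8.92×10^-7 m⁴; J_DE = π(0.0634)⁴/32 = 1.59×10^-6 m⁴.
θ = (T/G)·Σ L_i/J_i = (195.0/27.0×10⁹)·(0.495/8.95×10^-8 + 0.325/2.72×10^-7 + 0.972/8.92×10^-7 + 1.20/1.59×10^-6) = 0.06191 rad.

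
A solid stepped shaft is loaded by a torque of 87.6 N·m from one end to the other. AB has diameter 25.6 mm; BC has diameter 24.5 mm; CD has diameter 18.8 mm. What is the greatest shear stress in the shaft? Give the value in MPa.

67.1 MPa

Under the same torque, τ_max = 16T/(πd³) is largest where d is smallest — segment CD (d = 18.8 mm).
τ_max = 16·87.60/(π·(0.0188)³) = 6.714×10^7 Pa.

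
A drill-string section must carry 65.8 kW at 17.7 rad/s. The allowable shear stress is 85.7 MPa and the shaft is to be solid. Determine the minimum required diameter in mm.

ω = 17.7 rad/s, so T = P/ω = 65.8×10³ / 17.70 = 3718 N·m.
For a solid shaft τ_max = 16T/(πd³), so d = (16T/(π τ_allow))^(1/3) = (16·3718/(π·8.57×10^7))^(1/3) = 0.06045 m.

60.5 mm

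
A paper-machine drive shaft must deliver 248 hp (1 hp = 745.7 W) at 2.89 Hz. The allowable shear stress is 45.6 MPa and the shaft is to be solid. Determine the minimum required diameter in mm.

104 mm

ω = 2π·2.89 = 18.16 rad/s, so T = P/ω = 248×745.7 / 18.16 = 10180 N·m.
For a solid shaft τ_max = 16T/(πd³), so d = (16T/(π τ_allow))^(1/3) = (16·10180/(π·4.56×10^7))^(1/3) = 0.1044 m.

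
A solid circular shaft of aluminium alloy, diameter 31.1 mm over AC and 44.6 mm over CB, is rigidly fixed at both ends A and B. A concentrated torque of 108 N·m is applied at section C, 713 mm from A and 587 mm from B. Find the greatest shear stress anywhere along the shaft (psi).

753 psi

Compatibility: T_A·a/J_AC = T_B·b/J_CB with T_A + T_B = T₀.
J_AC = 9.18×10^-8 m⁴, J_CB = 3.88×10^-7 m⁴, so T_A = T₀·(J_AC/a)/((J_AC/a)+(J_CB/b)) = 17.60 N·m, T_B = 90.40 N·m.
τ in each portion: τ_AC = 2.98×10^6 Pa, τ_CB = 5.19×10^6 Pa; maximum is in CB.
τ_max = T_CB·r/J = 90.40·0.0223/3.88×10^-7 = 5.190×10^6 Pa.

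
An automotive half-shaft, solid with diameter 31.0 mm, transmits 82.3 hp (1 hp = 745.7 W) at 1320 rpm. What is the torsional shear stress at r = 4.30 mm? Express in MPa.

21.1 MPa

ω = 2π·1320/60 = 138.2 rad/s, so T = P/ω = 82.3×745.7 / 138.2 = 444.0 N·m.
J = πd⁴/32 = π(0.0310)⁴/32 = 9.067×10^-8 m⁴.
Shear stress varies linearly with radius: τ = T·r/J = 444.0 × 0.00430 / 9.067×10^-8 = 2.106×10^7 Pa.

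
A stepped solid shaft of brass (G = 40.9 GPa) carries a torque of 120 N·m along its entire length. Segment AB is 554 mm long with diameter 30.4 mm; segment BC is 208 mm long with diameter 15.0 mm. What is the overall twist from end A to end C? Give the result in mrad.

J_AB = π(0.0304)⁴/32 = 8.38×10^-8 m⁴; J_BC = π(0.0150)⁴/32 = 4.97×10^-9 m⁴.
θ = (T/G)·Σ L_i/J_i = (120.0/40.9×10⁹)·(0.554/8.38×10^-8 + 0.208/4.97×10^-9) = 0.1422 rad.

142 mrad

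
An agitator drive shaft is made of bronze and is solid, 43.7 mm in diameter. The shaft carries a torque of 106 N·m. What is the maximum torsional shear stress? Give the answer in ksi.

0.938 ksi

J = πd⁴/32 = π(0.0437)⁴/32 = 3.580×10^-7 m⁴.
τ_max = T·r/J = 106.0 × 0.0219 / 3.580×10^-7 = 6.469×10^6 Pa.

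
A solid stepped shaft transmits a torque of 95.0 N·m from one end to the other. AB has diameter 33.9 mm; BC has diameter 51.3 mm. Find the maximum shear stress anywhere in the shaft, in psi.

1800 psi

Under the same torque, τ_max = 16T/(πd³) is largest where d is smallest — segment AB (d = 33.9 mm).
τ_max = 16·95.00/(π·(0.0339)³) = 1.242×10^7 Pa.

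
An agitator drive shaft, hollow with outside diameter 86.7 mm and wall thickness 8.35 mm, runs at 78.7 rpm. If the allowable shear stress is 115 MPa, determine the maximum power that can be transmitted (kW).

69.7 kW

J = π(d_o⁴ − d_i⁴)/32 = π(0.0867⁴ − 0.0700⁴)/32 = 3.190×10^-6 m⁴.
T_max = τ_allow·J/r = 1.15×10^8 × 3.190×10^-6 / 0.0433 = 8463 N·m.
ω = 2π·78.7/60 = 8.241 rad/s, so P_max = T_max·ω = 6.974×10^4 W.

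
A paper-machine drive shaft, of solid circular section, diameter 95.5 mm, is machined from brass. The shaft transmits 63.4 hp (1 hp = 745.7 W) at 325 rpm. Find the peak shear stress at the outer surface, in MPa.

ω = 2π·325/60 = 34.03 rad/s, so T = P/ω = 63.4×745.7 / 34.03 = 1389 N·m.
J = πd⁴/32 = π(0.0955)⁴/32 = 8.166×10^-6 m⁴.
τ_max = T·r/J = 1389 × 0.0478 / 8.166×10^-6 = 8.123×10^6 Pa.

8.12 MPa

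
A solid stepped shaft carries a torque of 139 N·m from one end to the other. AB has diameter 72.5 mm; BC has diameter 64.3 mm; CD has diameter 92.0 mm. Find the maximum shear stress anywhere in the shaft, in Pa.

2.66e6 Pa

Under the same torque, τ_max = 16T/(πd³) is largest where d is smallest — segment BC (d = 64.3 mm).
τ_max = 16·139.0/(π·(0.0643)³) = 2.663×10^6 Pa.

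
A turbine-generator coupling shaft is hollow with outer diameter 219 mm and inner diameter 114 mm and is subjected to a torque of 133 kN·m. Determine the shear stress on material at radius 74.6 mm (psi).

6880 psi

J = π(d_o⁴ − d_i⁴)/32 = π(0.219⁴ − 0.114⁴)/32 = 2.092×10^-4 m⁴.
Shear stress varies linearly with radius: τ = T·r/J = 133000 × 0.0746 / 2.092×10^-4 = 4.742×10^7 Pa.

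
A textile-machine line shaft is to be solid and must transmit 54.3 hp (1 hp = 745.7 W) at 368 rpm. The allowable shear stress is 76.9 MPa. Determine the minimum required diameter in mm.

ω = 2π·368/60 = 38.54 rad/s, so T = P/ω = 54.3×745.7 / 38.54 = 1051 N·m.
For a solid shaft τ_max = 16T/(πd³), so d = (16T/(π τ_allow))^(1/3) = (16·1051/(π·7.69×10^7))^(1/3) = 0.04113 m.

41.1 mm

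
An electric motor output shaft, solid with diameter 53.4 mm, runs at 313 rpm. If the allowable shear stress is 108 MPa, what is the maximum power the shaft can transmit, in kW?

106 kW

J = πd⁴/32 = π(0.0534)⁴/32 = 7.983×10^-7 m⁴.
T_max = τ_allow·J/r = 1.08×10^8 × 7.983×10^-7 / 0.0267 = 3229 N·m.
ω = 2π·313/60 = 32.78 rad/s, so P_max = T_max·ω = 1.058×10^5 W.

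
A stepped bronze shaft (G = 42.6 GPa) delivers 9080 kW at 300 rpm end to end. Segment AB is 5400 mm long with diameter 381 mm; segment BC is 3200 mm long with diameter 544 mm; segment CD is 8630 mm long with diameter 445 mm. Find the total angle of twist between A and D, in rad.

0.0354 rad

ω = 2π·300/60 = 31.42 rad/s, so T = P/ω = 9080×10³ / 31.42 = 289000 N·m.
J_AB = π(0.381)⁴/32 = 2.07×10^-3 m⁴; J_BC = π(0.544)⁴/32 = 8.60×10^-3 m⁴; J_CD = π(0.445)⁴/32 = 3.85×10^-3 m⁴.
θ = (T/G)·Σ L_i/J_i = (289000/42.6×10⁹)·(5.40/2.07×10^-3 + 3.20/8.60×10^-3 + 8.63/3.85×10^-3) = 0.03544 rad.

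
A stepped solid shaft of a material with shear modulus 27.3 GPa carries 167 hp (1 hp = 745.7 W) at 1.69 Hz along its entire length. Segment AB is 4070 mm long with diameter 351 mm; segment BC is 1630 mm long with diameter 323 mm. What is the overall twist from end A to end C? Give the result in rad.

ω = 2π·1.69 = 10.62 rad/s, so T = P/ω = 167×745.7 / 10.62 = 11730 N·m.
J_AB = π(0.351)⁴/32 = 1.49×10^-3 m⁴; J_BC = π(0.323)⁴/32 = 1.07×10^-3 m⁴.
θ = (T/G)·Σ L_i/J_i = (11730/27.3×10⁹)·(4.07/1.49×10^-3 + 1.63/1.07×10^-3) = 1.829×10^-3 rad.

0.00183 rad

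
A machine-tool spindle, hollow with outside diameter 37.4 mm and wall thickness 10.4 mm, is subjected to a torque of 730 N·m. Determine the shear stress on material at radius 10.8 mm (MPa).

J = π(d_o⁴ − d_i⁴)/32 = π(0.0374⁴ − 0.0166⁴)/32 = 1.846×10^-7 m⁴.
Shear stress varies linearly with radius: τ = T·r/J = 730.0 × 0.0108 / 1.846×10^-7 = 4.270×10^7 Pa.

42.7 MPa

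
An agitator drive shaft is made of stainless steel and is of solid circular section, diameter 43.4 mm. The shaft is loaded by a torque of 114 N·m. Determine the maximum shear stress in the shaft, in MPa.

7.10 MPa

J = πd⁴/32 = π(0.0434)⁴/32 = 3.483×10^-7 m⁴.
τ_max = T·r/J = 114.0 × 0.0217 / 3.483×10^-7 = 7.102×10^6 Pa.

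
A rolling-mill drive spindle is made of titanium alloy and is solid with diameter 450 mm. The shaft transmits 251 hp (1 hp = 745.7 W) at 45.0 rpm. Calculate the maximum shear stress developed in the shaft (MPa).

ω = 2π·45.0/60 = 4.712 rad/s, so T = P/ω = 251×745.7 / 4.712 = 39720 N·m.
J = πd⁴/32 = π(0.450)⁴/32 = 4.026×10^-3 m⁴.
τ_max = T·r/J = 39720 × 0.225 / 4.026×10^-3 = 2.220×10^6 Pa.

2.22 MPa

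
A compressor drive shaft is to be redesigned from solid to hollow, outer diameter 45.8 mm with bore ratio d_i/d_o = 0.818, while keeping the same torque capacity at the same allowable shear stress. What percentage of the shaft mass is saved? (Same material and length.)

Equal τ_max and T ⇒ the solid shaft needs d_s³ = d_o³(1−k⁴), so d_s = 45.8·(1−0.818⁴)^(1/3) = 37.58 mm.
Area ratio A_h/A_s = d_o²(1−k²)/d_s² = (1−k²)/(1−k⁴)^(2/3) = 0.4915.
Mass saving = 1 − 0.4915 = 50.8 %.

50.8 %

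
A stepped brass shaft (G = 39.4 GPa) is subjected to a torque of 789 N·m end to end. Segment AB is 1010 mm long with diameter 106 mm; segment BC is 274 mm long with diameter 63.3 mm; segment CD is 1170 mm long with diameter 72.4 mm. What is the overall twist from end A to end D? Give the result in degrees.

J_AB = π(0.106)⁴/32 = 1.24×10^-5 m⁴; J_BC = π(0.0633)⁴/32 = 1.58×10^-6 m⁴; J_CD = π(0.0724)⁴/32 = 2.70×10^-6 m⁴.
θ = (T/G)·Σ L_i/J_i = (789.0/39.4×10⁹)·(1.01/1.24×10^-5 + 0.274/1.58×10^-6 + 1.17/2.70×10^-6) = 0.01380 rad.

0.791°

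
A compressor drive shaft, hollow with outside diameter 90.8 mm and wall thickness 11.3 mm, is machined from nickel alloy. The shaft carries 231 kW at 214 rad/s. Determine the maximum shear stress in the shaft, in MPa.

ω = 214 rad/s, so T = P/ω = 231×10³ / 214.0 = 1079 N·m.
J = π(d_o⁴ − d_i⁴)/32 = π(0.0908⁴ − 0.0682⁴)/32 = 4.549×10^-6 m⁴.
τ_max = T·r/J = 1079 × 0.0454 / 4.549×10^-6 = 1.077×10^7 Pa.

10.8 MPa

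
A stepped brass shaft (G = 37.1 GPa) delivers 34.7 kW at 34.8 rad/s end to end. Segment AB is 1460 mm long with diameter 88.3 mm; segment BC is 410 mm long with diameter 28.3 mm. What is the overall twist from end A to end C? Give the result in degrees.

ω = 34.8 rad/s, so T = P/ω = 34.7×10³ / 34.80 = 997.1 N·m.
J_AB = π(0.0883)⁴/32 = 5.97×10^-6 m⁴; J_BC = π(0.0283)⁴/32 = 6.30×10^-8 m⁴.
θ = (T/G)·Σ L_i/J_i = (997.1/37.1×10⁹)·(1.46/5.97×10^-6 + 0.410/6.30×10^-8) = 0.1816 rad.

10.4°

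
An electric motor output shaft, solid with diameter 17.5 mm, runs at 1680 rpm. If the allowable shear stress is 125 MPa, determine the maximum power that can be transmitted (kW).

23.1 kW

J = πd⁴/32 = π(0.0175)⁴/32 = 9.208×10^-9 m⁴.
T_max = τ_allow·J/r = 1.25×10^8 × 9.208×10^-9 / 0.00875 = 131.5 N·m.
ω = 2π·1680/60 = 175.9 rad/s, so P_max = T_max·ω = 2.314×10^4 W.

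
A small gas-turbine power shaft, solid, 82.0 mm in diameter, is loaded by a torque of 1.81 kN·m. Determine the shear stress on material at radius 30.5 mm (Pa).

J = πd⁴/32 = π(0.0820)⁴/32 = 4.439×10^-6 m⁴.
Shear stress varies linearly with radius: τ = T·r/J = 1810 × 0.0305 / 4.439×10^-6 = 1.244×10^7 Pa.

1.24e7 Pa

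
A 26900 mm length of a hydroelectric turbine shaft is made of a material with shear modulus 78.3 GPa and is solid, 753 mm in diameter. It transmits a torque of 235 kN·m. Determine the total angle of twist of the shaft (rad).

J = πd⁴/32 = π(0.753)⁴/32 = 0.03156 m⁴.
θ = T·L/(G·J) = 235000 × 26.9 / (78.3×10⁹ × 0.03156) = 2.558×10^-3 rad.

0.00256 rad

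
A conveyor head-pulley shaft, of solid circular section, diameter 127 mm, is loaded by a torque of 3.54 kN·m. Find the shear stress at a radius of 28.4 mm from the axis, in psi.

J = πd⁴/32 = π(0.127)⁴/32 = 2.554×10^-5 m⁴.
Shear stress varies linearly with radius: τ = T·r/J = 3540 × 0.0284 / 2.554×10^-5 = 3.936×10^6 Pa.

571 psi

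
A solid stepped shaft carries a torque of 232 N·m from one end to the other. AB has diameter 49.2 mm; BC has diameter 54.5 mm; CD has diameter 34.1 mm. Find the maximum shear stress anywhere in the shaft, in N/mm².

29.8 N/mm²

Under the same torque, τ_max = 16T/(πd³) is largest where d is smallest — segment CD (d = 34.1 mm).
τ_max = 16·232.0/(π·(0.0341)³) = 2.980×10^7 Pa.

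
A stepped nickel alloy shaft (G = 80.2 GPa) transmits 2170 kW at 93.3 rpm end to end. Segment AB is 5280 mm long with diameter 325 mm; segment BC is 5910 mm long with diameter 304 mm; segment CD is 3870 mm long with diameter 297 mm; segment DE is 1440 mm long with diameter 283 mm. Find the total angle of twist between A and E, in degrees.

3.05°

ω = 2π·93.3/60 = 9.770 rad/s, so T = P/ω = 2170×10³ / 9.770 = 222100 N·m.
J_AB = π(0.325)⁴/32 = 1.10×10^-3 m⁴; J_BC = π(0.304)⁴/32 = 8.38×10^-4 m⁴; J_CD = π(0.297)⁴/32 = 7.64×10^-4 m⁴; J_DE = π(0.283)⁴/32 = 6.30×10^-4 m⁴.
θ = (T/G)·Σ L_i/J_i = (222100/80.2×10⁹)·(5.28/1.10×10^-3 + 5.91/8.38×10^-4 + 3.87/7.64×10^-4 + 1.44/6.30×10^-4) = 0.05323 rad.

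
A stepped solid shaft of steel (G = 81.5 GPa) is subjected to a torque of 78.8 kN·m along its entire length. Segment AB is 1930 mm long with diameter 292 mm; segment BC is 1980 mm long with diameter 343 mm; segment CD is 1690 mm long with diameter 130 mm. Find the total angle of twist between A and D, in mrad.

62.3 mrad

J_AB = π(0.292)⁴/32 = 7.14×10^-4 m⁴; J_BC = π(0.343)⁴/32 = 1.36×10^-3 m⁴; J_CD = π(0.130)⁴/32 = 2.80×10^-5 m⁴.
θ = (T/G)·Σ L_i/J_i = (78800/81.5×10⁹)·(1.93/7.14×10^-4 + 1.98/1.36×10^-3 + 1.69/2.80×10^-5) = 0.06230 rad.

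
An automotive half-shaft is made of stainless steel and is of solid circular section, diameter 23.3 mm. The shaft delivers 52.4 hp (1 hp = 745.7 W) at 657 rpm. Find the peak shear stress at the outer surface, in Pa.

2.29e8 Pa

ω = 2π·657/60 = 68.80 rad/s, so T = P/ω = 52.4×745.7 / 68.80 = 567.9 N·m.
J = πd⁴/32 = π(0.0233)⁴/32 = 2.894×10^-8 m⁴.
τ_max = T·r/J = 567.9 × 0.0117 / 2.894×10^-8 = 2.287×10^8 Pa.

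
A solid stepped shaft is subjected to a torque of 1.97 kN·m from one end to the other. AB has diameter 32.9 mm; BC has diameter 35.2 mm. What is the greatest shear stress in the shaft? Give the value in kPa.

282000 kPa

Under the same torque, τ_max = 16T/(πd³) is largest where d is smallest — segment AB (d = 32.9 mm).
τ_max = 16·1970/(π·(0.0329)³) = 2.817×10^8 Pa.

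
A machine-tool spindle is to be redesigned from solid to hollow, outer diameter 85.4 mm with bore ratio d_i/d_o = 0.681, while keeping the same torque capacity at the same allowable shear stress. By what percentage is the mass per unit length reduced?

37.0 %

Equal τ_max and T ⇒ the solid shaft needs d_s³ = d_o³(1−k⁴), so d_s = 85.4·(1−0.681⁴)^(1/3) = 78.78 mm.
Area ratio A_h/A_s = d_o²(1−k²)/d_s² = (1−k²)/(1−k⁴)^(2/3) = 0.6302.
Mass saving = 1 − 0.6302 = 37.0 %.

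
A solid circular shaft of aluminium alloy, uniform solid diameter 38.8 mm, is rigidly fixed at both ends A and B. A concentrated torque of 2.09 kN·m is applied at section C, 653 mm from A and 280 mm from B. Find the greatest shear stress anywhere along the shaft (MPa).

128 MPa

With uniform GJ and both ends fixed, compatibility θ_AC = θ_CB gives T_A·a = T_B·b, together with T_A + T_B = T₀.
T_A = T₀·b/(a+b) = 2090·280/933.0 = 627.2 N·m; T_B = 1463 N·m.
τ in each portion: τ_AC = 5.47×10^7 Pa, τ_CB = 1.28×10^8 Pa; maximum is in CB.
τ_max = T_CB·r/J = 1463·0.0194/2.22×10^-7 = 1.275×10^8 Pa.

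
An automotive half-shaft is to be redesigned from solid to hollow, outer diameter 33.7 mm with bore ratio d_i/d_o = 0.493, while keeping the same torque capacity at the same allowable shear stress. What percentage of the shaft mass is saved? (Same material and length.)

21.2 %

Equal τ_max and T ⇒ the solid shaft needs d_s³ = d_o³(1−k⁴), so d_s = 33.7·(1−0.493⁴)^(1/3) = 33.02 mm.
Area ratio A_h/A_s = d_o²(1−k²)/d_s² = (1−k²)/(1−k⁴)^(2/3) = 0.7883.
Mass saving = 1 − 0.7883 = 21.2 %.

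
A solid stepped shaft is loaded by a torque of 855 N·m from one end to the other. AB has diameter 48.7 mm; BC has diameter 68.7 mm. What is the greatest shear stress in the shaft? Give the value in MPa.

Under the same torque, τ_max = 16T/(πd³) is largest where d is smallest — segment AB (d = 48.7 mm).
τ_max = 16·855.0/(π·(0.0487)³) = 3.770×10^7 Pa.

37.7 MPa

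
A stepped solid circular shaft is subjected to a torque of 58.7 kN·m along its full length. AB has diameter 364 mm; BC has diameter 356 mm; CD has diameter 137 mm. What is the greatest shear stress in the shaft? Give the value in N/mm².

Under the same torque, τ_max = 16T/(πd³) is largest where d is smallest — segment CD (d = 137 mm).
τ_max = 16·58700/(π·(0.137)³) = 1.163×10^8 Pa.

116 N/mm²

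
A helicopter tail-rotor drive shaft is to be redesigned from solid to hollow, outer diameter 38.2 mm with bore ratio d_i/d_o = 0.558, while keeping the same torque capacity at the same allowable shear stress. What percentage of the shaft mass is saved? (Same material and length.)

26.3 %

Equal τ_max and T ⇒ the solid shaft needs d_s³ = d_o³(1−k⁴), so d_s = 38.2·(1−0.558⁴)^(1/3) = 36.92 mm.
Area ratio A_h/A_s = d_o²(1−k²)/d_s² = (1−k²)/(1−k⁴)^(2/3) = 0.7371.
Mass saving = 1 − 0.7371 = 26.3 %.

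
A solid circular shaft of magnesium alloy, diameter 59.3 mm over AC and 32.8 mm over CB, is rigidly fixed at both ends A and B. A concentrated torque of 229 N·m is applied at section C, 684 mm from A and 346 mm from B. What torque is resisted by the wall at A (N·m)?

Compatibility: T_A·a/J_AC = T_B·b/J_CB with T_A + T_B = T₀.
J_AC = 1.21×10^-6 m⁴, J_CB = 1.14×10^-7 m⁴, so T_A = T₀·(J_AC/a)/((J_AC/a)+(J_CB/b)) = 193.2 N·m, T_B = 35.76 N·m.

193 N·m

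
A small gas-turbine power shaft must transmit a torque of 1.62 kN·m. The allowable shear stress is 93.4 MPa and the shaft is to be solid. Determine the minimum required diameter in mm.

44.5 mm

For a solid shaft τ_max = 16T/(πd³), so d = (16T/(π τ_allow))^(1/3) = (16·1620/(π·9.34×10^7))^(1/3) = 0.04454 m.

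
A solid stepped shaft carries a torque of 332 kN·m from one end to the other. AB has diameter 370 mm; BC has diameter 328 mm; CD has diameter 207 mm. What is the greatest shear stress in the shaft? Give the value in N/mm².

191 N/mm²

Under the same torque, τ_max = 16T/(πd³) is largest where d is smallest — segment CD (d = 207 mm).
τ_max = 16·332000/(π·(0.207)³) = 1.906×10^8 Pa.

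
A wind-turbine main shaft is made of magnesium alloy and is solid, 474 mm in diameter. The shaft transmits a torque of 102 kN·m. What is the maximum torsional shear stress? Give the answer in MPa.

4.88 MPa

J = πd⁴/32 = π(0.474)⁴/32 = 4.956×10^-3 m⁴.
τ_max = T·r/J = 102000 × 0.237 / 4.956×10^-3 = 4.878×10^6 Pa.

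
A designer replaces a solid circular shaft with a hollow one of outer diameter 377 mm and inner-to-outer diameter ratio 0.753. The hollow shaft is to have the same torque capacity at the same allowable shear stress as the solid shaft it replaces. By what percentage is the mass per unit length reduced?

Equal τ_max and T ⇒ the solid shaft needs d_s³ = d_o³(1−k⁴), so d_s = 377·(1−0.753⁴)^(1/3) = 331.3 mm.
Area ratio A_h/A_s = d_o²(1−k²)/d_s² = (1−k²)/(1−k⁴)^(2/3) = 0.5608.
Mass saving = 1 − 0.5608 = 43.9 %.

43.9 %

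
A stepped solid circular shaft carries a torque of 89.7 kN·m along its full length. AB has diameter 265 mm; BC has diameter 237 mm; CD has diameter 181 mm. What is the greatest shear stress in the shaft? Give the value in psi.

11200 psi

Under the same torque, τ_max = 16T/(πd³) is largest where d is smallest — segment CD (d = 181 mm).
τ_max = 16·89700/(π·(0.181)³) = 7.704×10^7 Pa.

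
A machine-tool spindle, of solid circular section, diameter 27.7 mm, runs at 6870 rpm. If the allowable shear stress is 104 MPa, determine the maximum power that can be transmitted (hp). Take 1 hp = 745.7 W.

419 hp

J = πd⁴/32 = π(0.0277)⁴/32 = 5.780×10^-8 m⁴.
T_max = τ_allow·J/r = 1.04×10^8 × 5.780×10^-8 / 0.0138 = 434.0 N·m.
ω = 2π·6870/60 = 719.4 rad/s, so P_max = T_max·ω = 3.122×10^5 W.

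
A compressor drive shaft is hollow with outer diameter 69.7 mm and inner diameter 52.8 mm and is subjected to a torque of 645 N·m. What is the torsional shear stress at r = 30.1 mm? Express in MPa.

12.5 MPa

J = π(d_o⁴ − d_i⁴)/32 = π(0.0697⁴ − 0.0528⁴)/32 = 1.554×10^-6 m⁴.
Shear stress varies linearly with radius: τ = T·r/J = 645.0 × 0.0301 / 1.554×10^-6 = 1.249×10^7 Pa.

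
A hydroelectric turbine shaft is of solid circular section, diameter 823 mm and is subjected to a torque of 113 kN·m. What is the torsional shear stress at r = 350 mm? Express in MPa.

J = πd⁴/32 = π(0.823)⁴/32 = 0.04504 m⁴.
Shear stress varies linearly with radius: τ = T·r/J = 113000 × 0.350 / 0.04504 = 8.781×10^5 Pa.

0.878 MPa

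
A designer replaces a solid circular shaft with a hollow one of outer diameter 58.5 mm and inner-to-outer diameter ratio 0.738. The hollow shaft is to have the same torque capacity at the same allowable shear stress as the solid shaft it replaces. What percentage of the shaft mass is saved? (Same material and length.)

Equal τ_max and T ⇒ the solid shaft needs d_s³ = d_o³(1−k⁴), so d_s = 58.5·(1−0.738⁴)^(1/3) = 52.03 mm.
Area ratio A_h/A_s = d_o²(1−k²)/d_s² = (1−k²)/(1−k⁴)^(2/3) = 0.5757.
Mass saving = 1 − 0.5757 = 42.4 %.

42.4 %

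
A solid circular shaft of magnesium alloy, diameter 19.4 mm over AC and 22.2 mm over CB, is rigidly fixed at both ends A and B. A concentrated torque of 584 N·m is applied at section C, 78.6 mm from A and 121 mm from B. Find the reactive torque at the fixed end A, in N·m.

276 N·m

Compatibility: T_A·a/J_AC = T_B·b/J_CB with T_A + T_B = T₀.
J_AC = 1.39×10^-8 m⁴, J_CB = 2.38×10^-8 m⁴, so T_A = T₀·(J_AC/a)/((J_AC/a)+(J_CB/b)) = 276.3 N·m, T_B = 307.7 N·m.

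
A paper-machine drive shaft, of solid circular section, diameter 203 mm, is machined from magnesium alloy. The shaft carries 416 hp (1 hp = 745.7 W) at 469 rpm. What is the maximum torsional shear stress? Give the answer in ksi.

ω = 2π·469/60 = 49.11 rad/s, so T = P/ω = 416×745.7 / 49.11 = 6316 N·m.
J = πd⁴/32 = π(0.203)⁴/32 = 1.667×10^-4 m⁴.
τ_max = T·r/J = 6316 × 0.102 / 1.667×10^-4 = 3.845×10^6 Pa.

0.558 ksi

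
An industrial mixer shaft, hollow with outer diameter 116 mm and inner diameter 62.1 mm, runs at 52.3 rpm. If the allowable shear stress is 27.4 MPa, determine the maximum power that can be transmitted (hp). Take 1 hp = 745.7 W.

56.6 hp

J = π(d_o⁴ − d_i⁴)/32 = π(0.116⁴ − 0.0621⁴)/32 = 1.632×10^-5 m⁴.
T_max = τ_allow·J/r = 2.74×10^7 × 1.632×10^-5 / 0.0580 = 7708 N·m.
ω = 2π·52.3/60 = 5.477 rad/s, so P_max = T_max·ω = 4.221×10^4 W.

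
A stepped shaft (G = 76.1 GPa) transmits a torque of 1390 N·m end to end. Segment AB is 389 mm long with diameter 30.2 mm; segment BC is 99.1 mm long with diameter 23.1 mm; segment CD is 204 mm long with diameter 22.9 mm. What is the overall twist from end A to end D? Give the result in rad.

0.290 rad

J_AB = π(0.0302)⁴/32 = 8.17×10^-8 m⁴; J_BC = π(0.0231)⁴/32 = 2.80×10^-8 m⁴; J_CD = π(0.0229)⁴/32 = 2.70×10^-8 m⁴.
θ = (T/G)·Σ L_i/J_i = (1390/76.1×10⁹)·(0.389/8.17×10^-8 + 0.0991/2.80×10^-8 + 0.204/2.70×10^-8) = 0.2898 rad.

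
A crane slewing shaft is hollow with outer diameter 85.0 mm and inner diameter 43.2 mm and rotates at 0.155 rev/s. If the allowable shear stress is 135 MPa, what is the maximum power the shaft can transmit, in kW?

14.8 kW

J = π(d_o⁴ − d_i⁴)/32 = π(0.0850⁴ − 0.0432⁴)/32 = 4.783×10^-6 m⁴.
T_max = τ_allow·J/r = 1.35×10^8 × 4.783×10^-6 / 0.0425 = 15190 N·m.
ω = 2π·0.155 = 0.9739 rad/s, so P_max = T_max·ω = 1.480×10^4 W.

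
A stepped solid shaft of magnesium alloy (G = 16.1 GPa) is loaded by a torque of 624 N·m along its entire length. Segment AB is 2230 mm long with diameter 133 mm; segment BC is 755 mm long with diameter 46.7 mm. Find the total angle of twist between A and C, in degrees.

3.75°

J_AB = π(0.133)⁴/32 = 3.07×10^-5 m⁴; J_BC = π(0.0467)⁴/32 = 4.67×10^-7 m⁴.
θ = (T/G)·Σ L_i/J_i = (624.0/16.1×10⁹)·(2.23/3.07×10^-5 + 0.755/4.67×10^-7) = 0.06548 rad.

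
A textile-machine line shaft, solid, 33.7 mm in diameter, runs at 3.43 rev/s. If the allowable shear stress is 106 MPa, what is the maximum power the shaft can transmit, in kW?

17.2 kW

J = πd⁴/32 = π(0.0337)⁴/32 = 1.266×10^-7 m⁴.
T_max = τ_allow·J/r = 1.06×10^8 × 1.266×10^-7 / 0.0169 = 796.6 N·m.
ω = 2π·3.43 = 21.55 rad/s, so P_max = T_max·ω = 1.717×10^4 W.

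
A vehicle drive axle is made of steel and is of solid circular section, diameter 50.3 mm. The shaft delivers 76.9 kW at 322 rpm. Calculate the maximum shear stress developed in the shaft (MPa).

ω = 2π·322/60 = 33.72 rad/s, so T = P/ω = 76.9×10³ / 33.72 = 2281 N·m.
J = πd⁴/32 = π(0.0503)⁴/32 = 6.285×10^-7 m⁴.
τ_max = T·r/J = 2281 × 0.0251 / 6.285×10^-7 = 9.127×10^7 Pa.

91.3 MPa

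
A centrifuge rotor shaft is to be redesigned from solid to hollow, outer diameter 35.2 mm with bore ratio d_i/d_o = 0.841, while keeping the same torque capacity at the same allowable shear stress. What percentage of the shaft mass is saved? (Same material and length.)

Equal τ_max and T ⇒ the solid shaft needs d_s³ = d_o³(1−k⁴), so d_s = 35.2·(1−0.841⁴)^(1/3) = 27.93 mm.
Area ratio A_h/A_s = d_o²(1−k²)/d_s² = (1−k²)/(1−k⁴)^(2/3) = 0.4648.
Mass saving = 1 − 0.4648 = 53.5 %.

53.5 %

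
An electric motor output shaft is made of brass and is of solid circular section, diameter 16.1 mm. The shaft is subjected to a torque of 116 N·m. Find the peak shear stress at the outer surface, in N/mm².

142 N/mm²

J = πd⁴/32 = π(0.0161)⁴/32 = 6.596×10^-9 m⁴.
τ_max = T·r/J = 116.0 × 0.00805 / 6.596×10^-9 = 1.416×10^8 Pa.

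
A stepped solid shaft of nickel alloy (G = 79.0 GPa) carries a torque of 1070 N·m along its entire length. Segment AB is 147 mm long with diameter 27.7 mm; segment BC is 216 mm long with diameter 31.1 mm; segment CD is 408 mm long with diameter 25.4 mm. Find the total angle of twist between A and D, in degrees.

J_AB = π(0.0277)⁴/32 = 5.78×10^-8 m⁴; J_BC = π(0.0311)⁴/32 = 9.18×10^-8 m⁴; J_CD = π(0.0254)⁴/32 = 4.09×10^-8 m⁴.
θ = (T/G)·Σ L_i/J_i = (1070/79.0×10⁹)·(0.147/5.78×10^-8 + 0.216/9.18×10^-8 + 0.408/4.09×10^-8) = 0.2015 rad.

11.5°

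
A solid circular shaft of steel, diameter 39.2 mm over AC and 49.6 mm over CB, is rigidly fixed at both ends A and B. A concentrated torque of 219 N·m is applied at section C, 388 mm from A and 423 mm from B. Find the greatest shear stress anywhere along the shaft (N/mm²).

Compatibility: T_A·a/J_AC = T_B·b/J_CB with T_A + T_B = T₀.
J_AC = 2.32×10^-7 m⁴, J_CB = 5.94×10^-7 m⁴, so T_A = T₀·(J_AC/a)/((J_AC/a)+(J_CB/b)) = 65.35 N·m, T_B = 153.6 N·m.
τ in each portion: τ_AC = 5.53×10^6 Pa, τ_CB = 6.41×10^6 Pa; maximum is in CB.
τ_max = T_CB·r/J = 153.6·0.0248/5.94×10^-7 = 6.413×10^6 Pa.

6.41 N/mm²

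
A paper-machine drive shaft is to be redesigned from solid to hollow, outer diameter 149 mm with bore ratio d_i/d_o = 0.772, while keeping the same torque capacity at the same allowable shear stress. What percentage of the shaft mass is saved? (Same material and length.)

Equal τ_max and T ⇒ the solid shaft needs d_s³ = d_o³(1−k⁴), so d_s = 149·(1−0.772⁴)^(1/3) = 128.7 mm.
Area ratio A_h/A_s = d_o²(1−k²)/d_s² = (1−k²)/(1−k⁴)^(2/3) = 0.5413.
Mass saving = 1 − 0.5413 = 45.9 %.

45.9 %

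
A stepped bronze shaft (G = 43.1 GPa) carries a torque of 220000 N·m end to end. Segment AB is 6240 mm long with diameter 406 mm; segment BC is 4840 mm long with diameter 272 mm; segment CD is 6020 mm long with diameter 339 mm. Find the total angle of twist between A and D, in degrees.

4.68°

J_AB = π(0.406)⁴/32 = 2.67×10^-3 m⁴; J_BC = π(0.272)⁴/32 = 5.37×10^-4 m⁴; J_CD = π(0.339)⁴/32 = 1.30×10^-3 m⁴.
θ = (T/G)·Σ L_i/J_i = (220000/43.1×10⁹)·(6.24/2.67×10^-3 + 4.84/5.37×10^-4 + 6.02/1.30×10^-3) = 0.08161 rad.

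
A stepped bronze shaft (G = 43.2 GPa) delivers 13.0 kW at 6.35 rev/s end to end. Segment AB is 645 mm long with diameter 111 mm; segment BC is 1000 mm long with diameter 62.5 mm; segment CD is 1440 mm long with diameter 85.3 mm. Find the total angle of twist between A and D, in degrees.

0.427°

ω = 2π·6.35 = 39.90 rad/s, so T = P/ω = 13.0×10³ / 39.90 = 325.8 N·m.
J_AB = π(0.111)⁴/32 = 1.49×10^-5 m⁴; J_BC = π(0.0625)⁴/32 = 1.50×10^-6 m⁴; J_CD = π(0.0853)⁴/32 = 5.20×10^-6 m⁴.
θ = (T/G)·Σ L_i/J_i = (325.8/43.2×10⁹)·(0.645/1.49×10^-5 + 1.00/1.50×10^-6 + 1.44/5.20×10^-6) = 7.451×10^-3 rad.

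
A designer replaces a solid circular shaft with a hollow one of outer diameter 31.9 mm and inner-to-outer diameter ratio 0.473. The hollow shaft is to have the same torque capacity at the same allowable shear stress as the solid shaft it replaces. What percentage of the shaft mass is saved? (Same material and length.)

Equal τ_max and T ⇒ the solid shaft needs d_s³ = d_o³(1−k⁴), so d_s = 31.9·(1−0.473⁴)^(1/3) = 31.36 mm.
Area ratio A_h/A_s = d_o²(1−k²)/d_s² = (1−k²)/(1−k⁴)^(2/3) = 0.8033.
Mass saving = 1 − 0.8033 = 19.7 %.

19.7 %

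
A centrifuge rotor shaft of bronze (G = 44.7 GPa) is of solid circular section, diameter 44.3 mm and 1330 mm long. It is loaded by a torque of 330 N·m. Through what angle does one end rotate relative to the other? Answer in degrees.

1.49°

J = πd⁴/32 = π(0.0443)⁴/32 = 3.781×10^-7 m⁴.
θ = T·L/(G·J) = 330.0 × 1.33 / (44.7×10⁹ × 3.781×10^-7) = 0.02597 rad.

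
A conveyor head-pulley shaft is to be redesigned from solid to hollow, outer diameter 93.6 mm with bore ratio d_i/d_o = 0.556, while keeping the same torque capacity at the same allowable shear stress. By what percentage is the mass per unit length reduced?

26.1 %

Equal τ_max and T ⇒ the solid shaft needs d_s³ = d_o³(1−k⁴), so d_s = 93.6·(1−0.556⁴)^(1/3) = 90.52 mm.
Area ratio A_h/A_s = d_o²(1−k²)/d_s² = (1−k²)/(1−k⁴)^(2/3) = 0.7387.
Mass saving = 1 − 0.7387 = 26.1 %.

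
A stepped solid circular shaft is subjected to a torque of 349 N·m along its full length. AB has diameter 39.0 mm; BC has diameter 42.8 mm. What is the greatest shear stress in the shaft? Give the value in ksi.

4.35 ksi

Under the same torque, τ_max = 16T/(πd³) is largest where d is smallest — segment AB (d = 39.0 mm).
τ_max = 16·349.0/(π·(0.0390)³) = 2.996×10^7 Pa.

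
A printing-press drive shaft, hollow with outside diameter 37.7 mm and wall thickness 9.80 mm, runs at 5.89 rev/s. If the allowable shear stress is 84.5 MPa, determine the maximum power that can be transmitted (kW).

31.2 kW

J = π(d_o⁴ − d_i⁴)/32 = π(0.0377⁴ − 0.0181⁴)/32 = 1.878×10^-7 m⁴.
T_max = τ_allow·J/r = 8.45×10^7 × 1.878×10^-7 / 0.0189 = 841.8 N·m.
ω = 2π·5.89 = 37.01 rad/s, so P_max = T_max·ω = 3.115×10^4 W.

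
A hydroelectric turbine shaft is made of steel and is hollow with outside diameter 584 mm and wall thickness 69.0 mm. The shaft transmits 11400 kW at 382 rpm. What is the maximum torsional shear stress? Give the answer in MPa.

11.0 MPa

ω = 2π·382/60 = 40.00 rad/s, so T = P/ω = 11400×10³ / 40.00 = 285000 N·m.
J = π(d_o⁴ − d_i⁴)/32 = π(0.584⁴ − 0.446⁴)/32 = 7.535×10^-3 m⁴.
τ_max = T·r/J = 285000 × 0.292 / 7.535×10^-3 = 1.104×10^7 Pa.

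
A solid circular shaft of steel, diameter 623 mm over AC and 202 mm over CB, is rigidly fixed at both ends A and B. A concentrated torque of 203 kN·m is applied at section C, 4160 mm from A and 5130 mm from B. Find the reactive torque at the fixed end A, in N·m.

201000 N·m

Compatibility: T_A·a/J_AC = T_B·b/J_CB with T_A + T_B = T₀.
J_AC = 0.0148 m⁴, J_CB = 1.63×10^-4 m⁴, so T_A = T₀·(J_AC/a)/((J_AC/a)+(J_CB/b)) = 201200 N·m, T_B = 1803 N·m.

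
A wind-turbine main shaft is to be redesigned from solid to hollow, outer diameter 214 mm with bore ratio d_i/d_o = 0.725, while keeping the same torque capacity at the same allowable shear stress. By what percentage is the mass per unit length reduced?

Equal τ_max and T ⇒ the solid shaft needs d_s³ = d_o³(1−k⁴), so d_s = 214·(1−0.725⁴)^(1/3) = 192.1 mm.
Area ratio A_h/A_s = d_o²(1−k²)/d_s² = (1−k²)/(1−k⁴)^(2/3) = 0.5885.
Mass saving = 1 − 0.5885 = 41.2 %.

41.2 %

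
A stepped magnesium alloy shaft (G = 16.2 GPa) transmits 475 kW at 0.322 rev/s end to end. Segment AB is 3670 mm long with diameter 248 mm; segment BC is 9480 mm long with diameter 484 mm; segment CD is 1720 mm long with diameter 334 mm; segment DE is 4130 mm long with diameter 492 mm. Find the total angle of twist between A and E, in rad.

ω = 2π·0.322 = 2.023 rad/s, so T = P/ω = 475×10³ / 2.023 = 234800 N·m.
J_AB = π(0.248)⁴/32 = 3.71×10^-4 m⁴; J_BC = π(0.484)⁴/32 = 5.39×10^-3 m⁴; J_CD = π(0.334)⁴/32 = 1.22×10^-3 m⁴; J_DE = π(0.492)⁴/32 = 5.75×10^-3 m⁴.
θ = (T/G)·Σ L_i/J_i = (234800/16.2×10⁹)·(3.67/3.71×10^-4 + 9.48/5.39×10^-3 + 1.72/1.22×10^-3 + 4.13/5.75×10^-3) = 0.1995 rad.

0.200 rad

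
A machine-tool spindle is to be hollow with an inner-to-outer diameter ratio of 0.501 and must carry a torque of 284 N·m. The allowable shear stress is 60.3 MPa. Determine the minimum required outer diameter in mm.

29.5 mm

For a hollow shaft with d_i/d_o = 0.501: τ_max = 16T/(π d_o³ (1−k⁴)), so d_o = [16T/(π τ_allow (1−k⁴))]^(1/3) = [16·284.0/(π·6.03×10^7·0.9370)]^(1/3) = 0.02947 m.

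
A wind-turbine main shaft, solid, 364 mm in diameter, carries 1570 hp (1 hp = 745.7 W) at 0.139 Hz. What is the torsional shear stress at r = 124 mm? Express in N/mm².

96.4 N/mm²

ω = 2π·0.139 = 0.8734 rad/s, so T = P/ω = 1570×745.7 / 0.8734 = 1.341e6 N·m.
J = πd⁴/32 = π(0.364)⁴/32 = 1.723×10^-3 m⁴.
Shear stress varies linearly with radius: τ = T·r/J = 1.341e6 × 0.124 / 1.723×10^-3 = 9.645×10^7 Pa.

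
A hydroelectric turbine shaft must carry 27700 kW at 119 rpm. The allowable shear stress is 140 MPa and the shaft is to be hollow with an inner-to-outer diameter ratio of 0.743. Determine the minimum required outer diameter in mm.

ω = 2π·119/60 = 12.46 rad/s, so T = P/ω = 27700×10³ / 12.46 = 2.223e6 N·m.
For a hollow shaft with d_i/d_o = 0.743: τ_max = 16T/(π d_o³ (1−k⁴)), so d_o = [16T/(π τ_allow (1−k⁴))]^(1/3) = [16·2.223e6/(π·1.40×10^8·0.6952)]^(1/3) = 0.4881 m.

488 mm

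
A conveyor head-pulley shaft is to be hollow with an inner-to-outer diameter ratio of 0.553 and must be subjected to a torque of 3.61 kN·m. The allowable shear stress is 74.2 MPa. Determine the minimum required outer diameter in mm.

64.9 mm

For a hollow shaft with d_i/d_o = 0.553: τ_max = 16T/(π d_o³ (1−k⁴)), so d_o = [16T/(π τ_allow (1−k⁴))]^(1/3) = [16·3610/(π·7.42×10^7·0.9065)]^(1/3) = 0.06490 m.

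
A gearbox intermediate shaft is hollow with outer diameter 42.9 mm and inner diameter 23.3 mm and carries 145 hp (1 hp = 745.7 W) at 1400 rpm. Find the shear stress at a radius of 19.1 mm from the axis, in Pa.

4.64e7 Pa

ω = 2π·1400/60 = 146.6 rad/s, so T = P/ω = 145×745.7 / 146.6 = 737.5 N·m.
J = π(d_o⁴ − d_i⁴)/32 = π(0.0429⁴ − 0.0233⁴)/32 = 3.036×10^-7 m⁴.
Shear stress varies linearly with radius: τ = T·r/J = 737.5 × 0.0191 / 3.036×10^-7 = 4.640×10^7 Pa.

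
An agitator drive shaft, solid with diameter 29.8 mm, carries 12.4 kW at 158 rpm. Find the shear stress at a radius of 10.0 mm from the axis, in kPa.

ω = 2π·158/60 = 16.55 rad/s, so T = P/ω = 12.4×10³ / 16.55 = 749.4 N·m.
J = πd⁴/32 = π(0.0298)⁴/32 = 7.742×10^-8 m⁴.
Shear stress varies linearly with radius: τ = T·r/J = 749.4 × 0.0100 / 7.742×10^-8 = 9.680×10^7 Pa.

96800 kPa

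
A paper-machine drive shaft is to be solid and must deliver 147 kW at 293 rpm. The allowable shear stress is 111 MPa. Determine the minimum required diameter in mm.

60.4 mm

ω = 2π·293/60 = 30.68 rad/s, so T = P/ω = 147×10³ / 30.68 = 4791 N·m.
For a solid shaft τ_max = 16T/(πd³), so d = (16T/(π τ_allow))^(1/3) = (16·4791/(π·1.11×10^8))^(1/3) = 0.06035 m.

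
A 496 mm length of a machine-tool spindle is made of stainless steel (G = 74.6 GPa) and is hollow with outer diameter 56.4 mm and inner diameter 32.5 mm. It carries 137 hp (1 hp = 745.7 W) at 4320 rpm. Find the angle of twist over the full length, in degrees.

0.0973°

ω = 2π·4320/60 = 452.4 rad/s, so T = P/ω = 137×745.7 / 452.4 = 225.8 N·m.
J = π(d_o⁴ − d_i⁴)/32 = π(0.0564⁴ − 0.0325⁴)/32 = 8.839×10^-7 m⁴.
θ = T·L/(G·J) = 225.8 × 0.496 / (74.6×10⁹ × 8.839×10^-7) = 1.699×10^-3 rad.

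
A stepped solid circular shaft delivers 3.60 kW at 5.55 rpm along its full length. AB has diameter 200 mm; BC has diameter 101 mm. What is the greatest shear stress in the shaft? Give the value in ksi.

4.44 ksi

ω = 2π·5.55/60 = 0.5812 rad/s, so T = P/ω = 3.60×10³ / 0.5812 = 6194 N·m.
Under the same torque, τ_max = 16T/(πd³) is largest where d is smallest — segment BC (d = 101 mm).
τ_max = 16·6194/(π·(0.101)³) = 3.062×10^7 Pa.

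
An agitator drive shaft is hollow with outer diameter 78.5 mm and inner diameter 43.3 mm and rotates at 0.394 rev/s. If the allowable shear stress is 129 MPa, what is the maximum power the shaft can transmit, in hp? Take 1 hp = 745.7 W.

36.9 hp

J = π(d_o⁴ − d_i⁴)/32 = π(0.0785⁴ − 0.0433⁴)/32 = 3.383×10^-6 m⁴.
T_max = τ_allow·J/r = 1.29×10^8 × 3.383×10^-6 / 0.0393 = 11120 N·m.
ω = 2π·0.394 = 2.476 rad/s, so P_max = T_max·ω = 2.752×10^4 W.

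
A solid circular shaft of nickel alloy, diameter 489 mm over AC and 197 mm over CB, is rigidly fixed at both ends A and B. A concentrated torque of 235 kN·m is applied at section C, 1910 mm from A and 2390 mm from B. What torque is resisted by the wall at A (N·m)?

230000 N·m

Compatibility: T_A·a/J_AC = T_B·b/J_CB with T_A + T_B = T₀.
J_AC = 5.61×10^-3 m⁴, J_CB = 1.48×10^-4 m⁴, so T_A = T₀·(J_AC/a)/((J_AC/a)+(J_CB/b)) = 230200 N·m, T_B = 4845 N·m.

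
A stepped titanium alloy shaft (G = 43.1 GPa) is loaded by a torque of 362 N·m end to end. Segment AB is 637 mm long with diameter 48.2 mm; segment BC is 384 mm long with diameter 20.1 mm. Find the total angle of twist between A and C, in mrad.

J_AB = π(0.0482)⁴/32 = 5.30×10^-7 m⁴; J_BC = π(0.0201)⁴/32 = 1.60×10^-8 m⁴.
θ = (T/G)·Σ L_i/J_i = (362.0/43.1×10⁹)·(0.637/5.30×10^-7 + 0.384/1.60×10^-8) = 0.2114 rad.

211 mrad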